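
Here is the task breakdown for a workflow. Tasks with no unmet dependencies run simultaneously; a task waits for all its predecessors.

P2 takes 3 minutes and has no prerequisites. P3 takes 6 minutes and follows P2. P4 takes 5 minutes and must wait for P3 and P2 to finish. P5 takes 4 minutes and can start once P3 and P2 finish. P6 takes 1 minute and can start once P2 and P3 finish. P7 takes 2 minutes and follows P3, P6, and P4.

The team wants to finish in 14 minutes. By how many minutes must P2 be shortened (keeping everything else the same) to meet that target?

2

Current finish: 16 minutes; target: 14.
P2 is on every critical path, so each minute cut from P2 cuts the finish by one (this holds down to a finish of 14).
Need 16 − 14 = 2 minutes off P2 → P2 becomes 1 minute, finish becomes 14.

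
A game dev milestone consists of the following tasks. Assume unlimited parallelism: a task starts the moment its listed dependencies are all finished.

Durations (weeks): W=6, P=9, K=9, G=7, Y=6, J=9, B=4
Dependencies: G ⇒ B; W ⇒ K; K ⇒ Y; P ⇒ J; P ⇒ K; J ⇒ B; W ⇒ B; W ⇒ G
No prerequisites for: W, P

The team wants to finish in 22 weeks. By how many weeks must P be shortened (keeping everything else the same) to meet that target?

2

Current finish: 24 weeks; target: 22.
P is on every critical path, so each week cut from P cuts the finish by one (this holds down to a finish of 21).
Need 24 − 22 = 2 weeks off P → P becomes 7 weeks, finish becomes 22.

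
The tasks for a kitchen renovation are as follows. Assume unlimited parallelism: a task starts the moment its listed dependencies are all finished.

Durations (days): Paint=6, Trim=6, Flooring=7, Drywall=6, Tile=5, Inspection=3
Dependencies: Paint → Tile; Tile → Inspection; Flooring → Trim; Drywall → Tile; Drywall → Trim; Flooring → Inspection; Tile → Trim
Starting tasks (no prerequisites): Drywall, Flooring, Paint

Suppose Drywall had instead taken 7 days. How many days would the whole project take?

18

The binding path is Drywall→Tile→Trim = 6+5+6 = 17; finish at 17 days.
Since Drywall is critical, the +1 change carries straight to that chain (now 18 days).
No other chain overtakes it, so the finish is 18 days.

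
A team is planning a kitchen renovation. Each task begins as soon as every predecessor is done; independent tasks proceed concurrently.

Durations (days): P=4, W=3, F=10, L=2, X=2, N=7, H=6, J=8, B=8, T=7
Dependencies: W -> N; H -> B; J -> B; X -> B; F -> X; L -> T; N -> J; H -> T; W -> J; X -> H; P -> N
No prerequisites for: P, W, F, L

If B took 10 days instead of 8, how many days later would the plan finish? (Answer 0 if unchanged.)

Actual critical path: P→N→J→B = 4+7+8+8 = 27 ⇒ 27 days.
Since B is critical, the +2 change carries straight to that chain (now 29 days).
The critical path is still P→N→J→B; finish is now 29 days.
Change in finish: 29 − 27 = +2 days.

2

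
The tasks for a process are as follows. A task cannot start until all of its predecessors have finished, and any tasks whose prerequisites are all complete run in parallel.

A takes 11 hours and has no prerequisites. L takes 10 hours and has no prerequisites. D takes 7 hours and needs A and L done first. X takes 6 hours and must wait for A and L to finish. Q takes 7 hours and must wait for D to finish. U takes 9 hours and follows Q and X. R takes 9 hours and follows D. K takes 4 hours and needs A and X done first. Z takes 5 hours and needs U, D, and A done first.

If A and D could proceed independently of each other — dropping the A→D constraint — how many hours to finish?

Before: longest chain A→D→Q→U→Z = 11+7+7+9+5 = 39, finish 39.
Without A→D, D's earliest start moves from 11 to 10.
New critical path: L→D→Q→U→Z = 10+7+7+9+5 = 38 ⇒ 38 hours.

38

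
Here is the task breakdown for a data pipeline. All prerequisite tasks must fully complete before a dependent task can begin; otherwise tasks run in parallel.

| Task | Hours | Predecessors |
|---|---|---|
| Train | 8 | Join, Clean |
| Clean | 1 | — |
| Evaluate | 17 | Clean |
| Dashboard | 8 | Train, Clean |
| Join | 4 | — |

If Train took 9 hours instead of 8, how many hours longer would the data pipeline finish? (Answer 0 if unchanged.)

Actual critical path: Join→Train→Dashboard = 4+8+8 = 20 ⇒ 20 hours.
Since Train is critical, the +1 change carries straight to that chain (now 21 hours).
That remains the longest chain; total 21 hours.
Change in finish: 21 − 20 = +1 hours.

1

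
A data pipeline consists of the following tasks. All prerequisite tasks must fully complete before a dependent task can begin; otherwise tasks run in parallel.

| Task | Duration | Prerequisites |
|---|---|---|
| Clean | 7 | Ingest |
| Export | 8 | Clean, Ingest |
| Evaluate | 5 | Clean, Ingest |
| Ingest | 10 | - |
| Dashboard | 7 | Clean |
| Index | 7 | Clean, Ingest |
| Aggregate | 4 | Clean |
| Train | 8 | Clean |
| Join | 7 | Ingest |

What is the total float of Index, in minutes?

Critical path: Ingest→Clean→Train = 10+7+8 = 25, so the finish is 25 minutes.
Longest path through Index: 24 minutes (earliest finish 24, latest finish 25).
So Index can slip 25 − 24 = 1 minute.

1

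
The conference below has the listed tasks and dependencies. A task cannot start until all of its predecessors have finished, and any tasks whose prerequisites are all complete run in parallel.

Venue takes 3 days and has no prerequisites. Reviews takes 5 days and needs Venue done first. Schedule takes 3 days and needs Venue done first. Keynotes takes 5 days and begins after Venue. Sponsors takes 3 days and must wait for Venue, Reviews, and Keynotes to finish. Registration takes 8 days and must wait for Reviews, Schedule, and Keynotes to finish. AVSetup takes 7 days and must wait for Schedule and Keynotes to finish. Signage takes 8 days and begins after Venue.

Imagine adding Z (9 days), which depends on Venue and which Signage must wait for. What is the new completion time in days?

Originally the schedule takes 16 days.
With Z inserted, Signage now waits for max(Venue, Z).
New critical path: Venue→Z→Signage = 3+9+8 = 20 ⇒ 20 days.

20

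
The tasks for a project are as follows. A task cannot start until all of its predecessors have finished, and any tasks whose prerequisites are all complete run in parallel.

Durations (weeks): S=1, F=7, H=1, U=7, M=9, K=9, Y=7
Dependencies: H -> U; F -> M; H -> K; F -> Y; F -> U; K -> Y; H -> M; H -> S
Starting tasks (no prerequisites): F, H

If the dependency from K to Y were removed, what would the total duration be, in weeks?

Original critical path: H→K→Y = 1+9+7 = 17 ⇒ 17 weeks.
Without K→Y, Y's earliest start moves from 10 to 7.
New critical path: F→M = 7+9 = 16 ⇒ 16 weeks.

16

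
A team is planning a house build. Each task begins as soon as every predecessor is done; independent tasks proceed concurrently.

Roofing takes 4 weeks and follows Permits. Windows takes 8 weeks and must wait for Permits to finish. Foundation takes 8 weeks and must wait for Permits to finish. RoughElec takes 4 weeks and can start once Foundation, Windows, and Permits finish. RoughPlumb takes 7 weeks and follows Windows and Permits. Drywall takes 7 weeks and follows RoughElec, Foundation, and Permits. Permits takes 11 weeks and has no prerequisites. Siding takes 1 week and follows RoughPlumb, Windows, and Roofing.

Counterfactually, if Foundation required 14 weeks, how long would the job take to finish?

36

Baseline: Permits→Foundation→RoughElec→Drywall = 11+8+4+7 = 30 → 30 weeks.
Foundation lies on that path, so at 14 weeks the path becomes 36 weeks.
No other chain overtakes it, so the finish is 36 weeks.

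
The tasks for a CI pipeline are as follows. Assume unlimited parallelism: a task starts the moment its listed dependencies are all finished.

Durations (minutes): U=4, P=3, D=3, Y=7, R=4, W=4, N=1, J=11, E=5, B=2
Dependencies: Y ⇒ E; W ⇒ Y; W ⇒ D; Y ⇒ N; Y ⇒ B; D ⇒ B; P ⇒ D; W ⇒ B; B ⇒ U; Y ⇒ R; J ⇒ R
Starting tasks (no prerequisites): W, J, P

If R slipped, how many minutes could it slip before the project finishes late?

W→Y→B→U = 4+7+2+4 = 17 sets the makespan at 17 minutes.
The longest chain containing R totals 15 minutes.
So R can slip 17 − 15 = 2 minutes.

2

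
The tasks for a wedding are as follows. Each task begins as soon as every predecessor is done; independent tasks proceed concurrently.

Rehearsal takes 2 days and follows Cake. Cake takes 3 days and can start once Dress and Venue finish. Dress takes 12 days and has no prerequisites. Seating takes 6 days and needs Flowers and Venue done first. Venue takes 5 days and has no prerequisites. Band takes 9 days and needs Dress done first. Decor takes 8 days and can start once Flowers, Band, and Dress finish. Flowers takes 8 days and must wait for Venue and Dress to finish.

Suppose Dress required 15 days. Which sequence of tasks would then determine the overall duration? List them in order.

Baseline: Dress→Band→Decor = 12+9+8 = 29 → 29 days.
Dress lies on that path, so at 15 days the path becomes 32 days.
No other chain overtakes it, so the finish is 32 days.

Dress, Band, Decor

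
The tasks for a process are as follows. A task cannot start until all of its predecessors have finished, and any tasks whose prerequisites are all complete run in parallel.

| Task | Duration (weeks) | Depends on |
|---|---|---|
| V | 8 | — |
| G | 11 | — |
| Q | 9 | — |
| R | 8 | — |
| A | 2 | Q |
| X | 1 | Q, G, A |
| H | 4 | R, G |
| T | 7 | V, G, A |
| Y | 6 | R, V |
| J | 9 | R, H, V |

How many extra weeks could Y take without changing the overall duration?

The longest chain is G→H→J = 11+4+9 = 24; overall finish 24 weeks.
Longest path through Y: 14 weeks (earliest finish 14, latest finish 24).
Float = 24 − 14 = 10.

10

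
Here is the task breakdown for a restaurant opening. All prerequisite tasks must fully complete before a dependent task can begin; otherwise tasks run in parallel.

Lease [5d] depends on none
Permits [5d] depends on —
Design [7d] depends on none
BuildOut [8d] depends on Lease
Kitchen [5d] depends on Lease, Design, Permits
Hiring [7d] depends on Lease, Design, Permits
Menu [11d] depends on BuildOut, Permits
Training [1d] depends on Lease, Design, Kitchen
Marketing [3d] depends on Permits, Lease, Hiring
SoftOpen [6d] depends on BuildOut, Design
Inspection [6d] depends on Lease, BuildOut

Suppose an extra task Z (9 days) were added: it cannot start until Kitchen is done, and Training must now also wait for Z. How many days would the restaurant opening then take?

24

Originally the restaurant opening takes 24 days.
With Z inserted, Training now waits for max(Lease, Design, Kitchen, Z).
New critical path: Lease→BuildOut→Menu = 5+8+11 = 24 ⇒ 24 days.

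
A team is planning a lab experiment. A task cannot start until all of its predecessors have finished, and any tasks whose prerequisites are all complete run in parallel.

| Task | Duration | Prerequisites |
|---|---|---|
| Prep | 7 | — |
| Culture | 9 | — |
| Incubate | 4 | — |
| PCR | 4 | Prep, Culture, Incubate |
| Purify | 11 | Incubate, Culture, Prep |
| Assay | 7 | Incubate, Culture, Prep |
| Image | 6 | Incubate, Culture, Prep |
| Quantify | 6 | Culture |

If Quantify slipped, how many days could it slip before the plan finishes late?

5

Critical path: Culture→Purify = 9+11 = 20, so the finish is 20 days.
Longest path through Quantify: 15 days (earliest finish 15, latest finish 20).
Float = 20 − 15 = 5.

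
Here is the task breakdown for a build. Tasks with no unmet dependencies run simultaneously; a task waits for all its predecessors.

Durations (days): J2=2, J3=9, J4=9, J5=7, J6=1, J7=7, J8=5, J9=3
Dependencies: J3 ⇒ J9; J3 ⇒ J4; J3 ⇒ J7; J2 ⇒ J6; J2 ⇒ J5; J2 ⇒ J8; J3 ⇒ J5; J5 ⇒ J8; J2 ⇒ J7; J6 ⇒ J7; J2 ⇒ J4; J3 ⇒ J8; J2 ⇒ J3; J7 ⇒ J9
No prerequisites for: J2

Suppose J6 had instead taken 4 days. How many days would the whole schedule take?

As given, the longest chain is J2→J3→J5→J8 = 2+9+7+5 = 23, so the finish is 23 days.
The longest path through J6 is only 13 days, so J6 has float 10.
The critical path is still J2→J3→J5→J8; finish is now 23 days.

23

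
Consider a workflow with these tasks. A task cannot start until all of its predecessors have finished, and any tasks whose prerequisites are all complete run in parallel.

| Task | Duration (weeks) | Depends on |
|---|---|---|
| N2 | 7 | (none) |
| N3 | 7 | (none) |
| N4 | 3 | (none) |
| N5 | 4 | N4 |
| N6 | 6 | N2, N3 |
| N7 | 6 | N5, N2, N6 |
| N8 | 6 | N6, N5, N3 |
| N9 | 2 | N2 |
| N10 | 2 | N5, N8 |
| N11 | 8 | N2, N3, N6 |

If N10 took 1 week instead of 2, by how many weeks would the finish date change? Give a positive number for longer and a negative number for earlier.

0

Actual critical path: N2→N6→N8→N10 = 7+6+6+2 = 21 ⇒ 21 weeks.
Since N10 is critical, the -1 change carries straight to that chain (now 20 weeks).
New critical path: N2→N6→N11 = 7+6+8 = 21 ⇒ 21 weeks.
Change in finish: 21 − 21 = +0 weeks.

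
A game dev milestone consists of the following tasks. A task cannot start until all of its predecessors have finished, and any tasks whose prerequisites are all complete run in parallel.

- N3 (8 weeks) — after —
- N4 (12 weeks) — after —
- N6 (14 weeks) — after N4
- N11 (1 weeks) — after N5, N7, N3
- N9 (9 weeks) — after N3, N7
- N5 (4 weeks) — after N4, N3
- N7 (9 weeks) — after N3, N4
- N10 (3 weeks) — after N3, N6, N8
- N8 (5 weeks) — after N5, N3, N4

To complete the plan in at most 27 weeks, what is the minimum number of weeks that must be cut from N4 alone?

Current finish: 30 weeks; target: 27.
N4 is on every critical path, so each week cut from N4 cuts the finish by one (this holds down to a finish of 26).
Need 30 − 27 = 3 weeks off N4 → N4 becomes 9 weeks, finish becomes 27.

3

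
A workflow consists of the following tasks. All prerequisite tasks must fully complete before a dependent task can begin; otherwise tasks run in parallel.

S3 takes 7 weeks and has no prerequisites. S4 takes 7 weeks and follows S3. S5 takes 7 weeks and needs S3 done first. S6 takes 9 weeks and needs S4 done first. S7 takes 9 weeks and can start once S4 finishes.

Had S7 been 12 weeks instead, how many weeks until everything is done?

Baseline: S3→S4→S7 = 7+7+9 = 23 → 23 weeks.
Since S7 is critical, the +3 change carries straight to that chain (now 26 weeks).
That remains the longest chain; total 26 weeks.

26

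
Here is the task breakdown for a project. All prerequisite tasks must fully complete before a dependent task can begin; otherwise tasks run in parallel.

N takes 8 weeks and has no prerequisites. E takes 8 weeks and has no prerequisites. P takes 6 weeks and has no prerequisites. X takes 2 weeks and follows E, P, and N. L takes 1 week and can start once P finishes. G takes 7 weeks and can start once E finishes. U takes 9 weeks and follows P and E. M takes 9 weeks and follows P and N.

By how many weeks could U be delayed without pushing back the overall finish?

Critical path: N→M = 8+9 = 17, so the finish is 17 weeks.
U finishes as early as 17 and must finish by 17.
So U can slip 17 − 17 = 0 weeks.

0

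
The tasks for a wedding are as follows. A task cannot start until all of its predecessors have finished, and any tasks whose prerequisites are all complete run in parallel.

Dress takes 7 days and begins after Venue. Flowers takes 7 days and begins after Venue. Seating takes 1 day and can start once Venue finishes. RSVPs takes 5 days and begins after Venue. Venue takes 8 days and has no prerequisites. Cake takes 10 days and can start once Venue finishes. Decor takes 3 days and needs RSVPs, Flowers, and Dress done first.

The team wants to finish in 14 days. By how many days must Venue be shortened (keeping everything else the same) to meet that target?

Current finish: 18 days; target: 14.
Venue is on every critical path, so each day cut from Venue cuts the finish by one (this holds down to a finish of 11).
Need 18 − 14 = 4 days off Venue → Venue becomes 4 days, finish becomes 14.

4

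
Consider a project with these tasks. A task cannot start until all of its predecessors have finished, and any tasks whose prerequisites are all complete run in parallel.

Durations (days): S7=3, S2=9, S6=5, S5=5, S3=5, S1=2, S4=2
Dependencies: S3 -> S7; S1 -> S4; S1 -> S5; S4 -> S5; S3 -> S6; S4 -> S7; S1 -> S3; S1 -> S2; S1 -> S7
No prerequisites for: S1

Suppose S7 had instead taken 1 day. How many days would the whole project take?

12

Baseline: S1→S3→S6 = 2+5+5 = 12 → 12 days.
The longest path through S7 is only 10 days, so S7 has float 2.
The critical path is still S1→S3→S6; finish is now 12 days.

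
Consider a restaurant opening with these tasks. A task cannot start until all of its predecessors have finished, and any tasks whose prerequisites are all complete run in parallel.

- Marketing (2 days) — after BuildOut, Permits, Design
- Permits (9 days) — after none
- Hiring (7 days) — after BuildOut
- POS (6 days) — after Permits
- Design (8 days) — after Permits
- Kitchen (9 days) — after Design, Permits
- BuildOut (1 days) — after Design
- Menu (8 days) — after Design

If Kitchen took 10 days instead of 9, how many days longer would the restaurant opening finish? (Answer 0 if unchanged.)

Baseline: Permits→Design→Kitchen = 9+8+9 = 26 → 26 days.
Kitchen lies on that path, so at 10 days the path becomes 27 days.
No other chain overtakes it, so the finish is 27 days.
Change in finish: 27 − 26 = +1 days.

1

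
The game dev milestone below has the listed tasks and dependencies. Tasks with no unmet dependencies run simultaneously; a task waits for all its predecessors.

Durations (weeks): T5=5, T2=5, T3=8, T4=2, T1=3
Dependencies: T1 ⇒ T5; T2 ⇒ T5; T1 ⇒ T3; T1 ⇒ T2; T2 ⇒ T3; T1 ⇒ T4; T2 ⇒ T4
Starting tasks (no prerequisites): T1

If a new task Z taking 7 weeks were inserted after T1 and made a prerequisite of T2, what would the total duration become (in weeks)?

23

Originally the project takes 16 weeks.
With Z inserted, T2 now waits for max(T1, Z).
New critical path: T1→Z→T2→T3 = 3+7+5+8 = 23 ⇒ 23 weeks.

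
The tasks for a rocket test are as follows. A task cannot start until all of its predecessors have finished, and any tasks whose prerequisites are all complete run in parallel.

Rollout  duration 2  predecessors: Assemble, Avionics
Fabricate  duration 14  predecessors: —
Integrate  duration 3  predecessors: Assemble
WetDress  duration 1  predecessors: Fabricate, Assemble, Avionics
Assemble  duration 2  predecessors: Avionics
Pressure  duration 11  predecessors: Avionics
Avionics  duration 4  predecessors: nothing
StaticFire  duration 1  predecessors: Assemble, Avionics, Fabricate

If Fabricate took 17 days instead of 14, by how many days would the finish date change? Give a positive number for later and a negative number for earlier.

The binding path is Fabricate→WetDress = 14+1 = 15; finish at 15 days.
Since Fabricate is critical, the +3 change carries straight to that chain (now 18 days).
The critical path is still Fabricate→WetDress; finish is now 18 days.
Change in finish: 18 − 15 = +3 days.

3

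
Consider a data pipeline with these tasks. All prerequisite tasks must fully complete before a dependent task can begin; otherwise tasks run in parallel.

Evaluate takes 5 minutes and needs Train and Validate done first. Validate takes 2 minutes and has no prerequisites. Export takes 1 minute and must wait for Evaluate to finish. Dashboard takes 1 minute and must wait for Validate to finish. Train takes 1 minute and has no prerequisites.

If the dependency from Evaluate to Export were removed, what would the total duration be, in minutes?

Original critical path: Validate→Evaluate→Export = 2+5+1 = 8 ⇒ 8 minutes.
Without Evaluate→Export, Export's earliest start moves from 7 to 0.
New critical path: Validate→Evaluate = 2+5 = 7 ⇒ 7 minutes.

7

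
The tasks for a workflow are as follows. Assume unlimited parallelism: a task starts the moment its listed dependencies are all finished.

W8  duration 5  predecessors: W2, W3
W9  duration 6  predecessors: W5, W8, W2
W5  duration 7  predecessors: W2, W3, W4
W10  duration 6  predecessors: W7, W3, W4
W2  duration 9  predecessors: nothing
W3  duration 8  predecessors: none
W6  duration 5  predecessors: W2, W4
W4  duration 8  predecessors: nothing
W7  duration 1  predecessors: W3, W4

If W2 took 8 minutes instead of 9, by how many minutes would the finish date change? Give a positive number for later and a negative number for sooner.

-1

The binding path is W2→W5→W9 = 9+7+6 = 22; finish at 22 minutes.
Since W2 is critical, the -1 change carries straight to that chain (now 21 minutes).
The critical path is still W2→W5→W9; finish is now 21 minutes.
Change in finish: 21 − 22 = -1 minutes.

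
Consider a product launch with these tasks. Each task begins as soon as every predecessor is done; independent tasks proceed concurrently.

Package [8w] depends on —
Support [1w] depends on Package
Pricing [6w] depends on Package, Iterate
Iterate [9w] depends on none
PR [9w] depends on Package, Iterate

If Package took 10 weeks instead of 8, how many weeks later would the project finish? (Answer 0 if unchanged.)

Critical path before the change: Iterate→PR = 9+9 = 18 giving 18 weeks.
The longest path through Package is only 17 weeks, so Package has float 1.
New critical path: Package→PR = 10+9 = 19 ⇒ 19 weeks.
Change in finish: 19 − 18 = +1 weeks.

1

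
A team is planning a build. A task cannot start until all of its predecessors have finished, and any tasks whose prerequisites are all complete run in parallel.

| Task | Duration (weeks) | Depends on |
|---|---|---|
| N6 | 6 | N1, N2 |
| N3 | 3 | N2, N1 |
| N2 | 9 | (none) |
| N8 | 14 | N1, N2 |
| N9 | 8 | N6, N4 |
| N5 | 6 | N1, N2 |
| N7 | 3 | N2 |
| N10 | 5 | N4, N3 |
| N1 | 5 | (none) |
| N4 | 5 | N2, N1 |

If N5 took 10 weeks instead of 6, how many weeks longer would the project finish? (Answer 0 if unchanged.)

0

Critical path before the change: N2→N6→N9 = 9+6+8 = 23 giving 23 weeks.
The longest path through N5 is only 15 weeks, so N5 has float 8.
No other chain overtakes it, so the finish is 23 weeks.
Change in finish: 23 − 23 = +0 weeks.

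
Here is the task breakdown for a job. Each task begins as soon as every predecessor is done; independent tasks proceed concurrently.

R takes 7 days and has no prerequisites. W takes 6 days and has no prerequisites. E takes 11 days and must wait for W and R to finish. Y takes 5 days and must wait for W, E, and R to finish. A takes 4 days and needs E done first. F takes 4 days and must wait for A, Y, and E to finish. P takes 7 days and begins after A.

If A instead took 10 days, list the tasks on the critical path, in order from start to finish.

As given, the longest chain is R→E→A→P = 7+11+4+7 = 29, so the finish is 29 days.
A lies on that path, so at 10 days the path becomes 35 days.
No other chain overtakes it, so the finish is 35 days.

R, E, A, P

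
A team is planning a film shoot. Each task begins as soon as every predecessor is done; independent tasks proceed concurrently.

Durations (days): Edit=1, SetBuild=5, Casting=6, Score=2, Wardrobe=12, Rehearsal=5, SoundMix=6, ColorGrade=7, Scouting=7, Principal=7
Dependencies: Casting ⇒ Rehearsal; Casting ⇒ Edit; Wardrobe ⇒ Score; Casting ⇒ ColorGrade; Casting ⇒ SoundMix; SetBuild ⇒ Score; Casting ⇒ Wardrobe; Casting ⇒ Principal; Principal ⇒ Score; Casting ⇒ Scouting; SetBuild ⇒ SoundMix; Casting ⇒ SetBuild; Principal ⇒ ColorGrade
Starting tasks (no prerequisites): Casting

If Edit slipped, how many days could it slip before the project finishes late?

13

The longest chain is Casting→Wardrobe→Score = 6+12+2 = 20; overall finish 20 days.
Longest path through Edit: 7 days (earliest finish 7, latest finish 20).
Slack of Edit = 19 − 6 = 13 days.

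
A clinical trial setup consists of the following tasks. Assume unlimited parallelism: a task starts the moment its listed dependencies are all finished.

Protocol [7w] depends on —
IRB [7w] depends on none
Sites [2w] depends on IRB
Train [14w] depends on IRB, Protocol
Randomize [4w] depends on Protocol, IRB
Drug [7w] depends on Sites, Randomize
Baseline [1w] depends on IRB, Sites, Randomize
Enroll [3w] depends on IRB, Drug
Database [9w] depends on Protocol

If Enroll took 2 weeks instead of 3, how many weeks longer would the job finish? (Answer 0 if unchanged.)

Critical path before the change: Protocol→Randomize→Drug→Enroll = 7+4+7+3 = 21 giving 21 weeks.
Enroll lies on that path, so at 2 weeks the path becomes 20 weeks.
The binding chain switches to Protocol→Train = 7+14 = 21; finish 21 weeks.
Change in finish: 21 − 21 = +0 weeks.

0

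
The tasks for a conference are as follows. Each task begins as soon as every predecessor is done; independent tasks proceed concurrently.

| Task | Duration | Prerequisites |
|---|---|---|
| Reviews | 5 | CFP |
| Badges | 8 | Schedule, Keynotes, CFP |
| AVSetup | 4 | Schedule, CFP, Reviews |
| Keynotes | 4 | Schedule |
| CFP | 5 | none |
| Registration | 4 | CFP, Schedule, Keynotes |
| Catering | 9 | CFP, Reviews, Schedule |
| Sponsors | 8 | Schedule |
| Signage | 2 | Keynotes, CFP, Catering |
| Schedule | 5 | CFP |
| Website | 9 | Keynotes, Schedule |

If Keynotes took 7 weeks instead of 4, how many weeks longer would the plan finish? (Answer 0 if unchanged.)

The binding path is CFP→Schedule→Keynotes→Website = 5+5+4+9 = 23; finish at 23 weeks.
Since Keynotes is critical, the +3 change carries straight to that chain (now 26 weeks).
The critical path is still CFP→Schedule→Keynotes→Website; finish is now 26 weeks.
Change in finish: 26 − 23 = +3 weeks.

3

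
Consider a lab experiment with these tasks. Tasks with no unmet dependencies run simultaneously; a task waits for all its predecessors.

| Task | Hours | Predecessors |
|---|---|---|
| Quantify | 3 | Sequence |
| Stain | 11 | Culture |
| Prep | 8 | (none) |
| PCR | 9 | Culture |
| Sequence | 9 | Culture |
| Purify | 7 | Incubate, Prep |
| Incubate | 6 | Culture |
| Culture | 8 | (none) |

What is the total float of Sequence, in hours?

1

Culture→Incubate→Purify = 8+6+7 = 21 sets the makespan at 21 hours.
Longest path through Sequence: 20 hours (earliest finish 17, latest finish 18).
So Sequence can slip 18 − 17 = 1 hour.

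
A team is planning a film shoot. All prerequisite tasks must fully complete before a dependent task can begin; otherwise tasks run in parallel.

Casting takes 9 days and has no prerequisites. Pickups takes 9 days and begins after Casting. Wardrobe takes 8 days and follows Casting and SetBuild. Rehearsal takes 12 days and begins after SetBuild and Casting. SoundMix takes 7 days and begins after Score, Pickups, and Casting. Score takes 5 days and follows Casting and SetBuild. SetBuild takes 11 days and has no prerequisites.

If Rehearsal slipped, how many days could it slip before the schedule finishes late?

2

Casting→Pickups→SoundMix = 9+9+7 = 25 sets the makespan at 25 days.
Rehearsal finishes as early as 23 and must finish by 25.
Float = 25 − 23 = 2.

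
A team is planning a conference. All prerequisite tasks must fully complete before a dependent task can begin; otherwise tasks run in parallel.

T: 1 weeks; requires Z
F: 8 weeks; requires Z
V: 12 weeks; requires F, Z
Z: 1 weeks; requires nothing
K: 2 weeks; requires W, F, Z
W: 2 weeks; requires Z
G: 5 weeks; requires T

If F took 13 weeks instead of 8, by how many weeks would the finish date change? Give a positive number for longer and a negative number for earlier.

Baseline: Z→F→V = 1+8+12 = 21 → 21 weeks.
F is on the critical path; changing it to 13 makes that path 26 weeks.
That remains the longest chain; total 26 weeks.
Change in finish: 26 − 21 = +5 weeks.

5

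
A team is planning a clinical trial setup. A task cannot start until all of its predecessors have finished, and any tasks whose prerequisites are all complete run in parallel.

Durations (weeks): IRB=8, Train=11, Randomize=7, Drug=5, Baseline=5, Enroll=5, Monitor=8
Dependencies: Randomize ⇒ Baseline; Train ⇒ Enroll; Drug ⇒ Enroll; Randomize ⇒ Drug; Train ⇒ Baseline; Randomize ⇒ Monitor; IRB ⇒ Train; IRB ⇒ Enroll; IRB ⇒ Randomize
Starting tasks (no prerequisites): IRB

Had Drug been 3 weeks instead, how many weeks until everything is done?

Actual critical path: IRB→Randomize→Drug→Enroll = 8+7+5+5 = 25 ⇒ 25 weeks.
Drug is on the critical path; changing it to 3 makes that path 23 weeks.
New critical path: IRB→Train→Baseline = 8+11+5 = 24 ⇒ 24 weeks.

24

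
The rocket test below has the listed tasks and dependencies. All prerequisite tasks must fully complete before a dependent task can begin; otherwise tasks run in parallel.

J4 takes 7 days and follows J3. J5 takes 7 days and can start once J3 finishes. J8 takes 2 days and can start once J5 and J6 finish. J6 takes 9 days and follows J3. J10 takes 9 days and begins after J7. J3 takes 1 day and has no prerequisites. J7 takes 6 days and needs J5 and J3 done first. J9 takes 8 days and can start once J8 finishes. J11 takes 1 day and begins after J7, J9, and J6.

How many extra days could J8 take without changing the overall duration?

2

The longest chain is J3→J5→J7→J10 = 1+7+6+9 = 23; overall finish 23 days.
Longest path through J8: 21 days (earliest finish 12, latest finish 14).
Slack of J8 = 12 − 10 = 2 days.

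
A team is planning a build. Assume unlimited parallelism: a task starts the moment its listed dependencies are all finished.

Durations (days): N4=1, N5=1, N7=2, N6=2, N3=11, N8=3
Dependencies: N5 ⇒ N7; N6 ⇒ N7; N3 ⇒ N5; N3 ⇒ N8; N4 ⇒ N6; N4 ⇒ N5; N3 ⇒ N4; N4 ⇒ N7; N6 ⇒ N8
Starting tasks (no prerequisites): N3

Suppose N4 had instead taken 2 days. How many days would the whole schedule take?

The binding path is N3→N4→N6→N8 = 11+1+2+3 = 17; finish at 17 days.
Since N4 is critical, the +1 change carries straight to that chain (now 18 days).
That remains the longest chain; total 18 days.

18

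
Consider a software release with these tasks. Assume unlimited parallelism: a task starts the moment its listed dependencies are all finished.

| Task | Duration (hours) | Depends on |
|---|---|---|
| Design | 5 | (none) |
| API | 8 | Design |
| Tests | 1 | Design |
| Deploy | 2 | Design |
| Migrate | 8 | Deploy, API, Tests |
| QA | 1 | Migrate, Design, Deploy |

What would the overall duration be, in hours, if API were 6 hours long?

20

Actual critical path: Design→API→Migrate→QA = 5+8+8+1 = 22 ⇒ 22 hours.
API is on the critical path; changing it to 6 makes that path 20 hours.
The critical path is still Design→API→Migrate→QA; finish is now 20 hours.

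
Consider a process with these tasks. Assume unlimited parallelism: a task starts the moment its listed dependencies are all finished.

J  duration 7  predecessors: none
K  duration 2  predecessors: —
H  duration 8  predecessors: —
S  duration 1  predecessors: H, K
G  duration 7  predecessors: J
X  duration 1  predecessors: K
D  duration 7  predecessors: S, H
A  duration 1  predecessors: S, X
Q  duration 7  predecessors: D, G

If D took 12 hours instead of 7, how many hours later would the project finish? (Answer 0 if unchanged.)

5

Baseline: H→S→D→Q = 8+1+7+7 = 23 → 23 hours.
D lies on that path, so at 12 hours the path becomes 28 hours.
That remains the longest chain; total 28 hours.
Change in finish: 28 − 23 = +5 hours.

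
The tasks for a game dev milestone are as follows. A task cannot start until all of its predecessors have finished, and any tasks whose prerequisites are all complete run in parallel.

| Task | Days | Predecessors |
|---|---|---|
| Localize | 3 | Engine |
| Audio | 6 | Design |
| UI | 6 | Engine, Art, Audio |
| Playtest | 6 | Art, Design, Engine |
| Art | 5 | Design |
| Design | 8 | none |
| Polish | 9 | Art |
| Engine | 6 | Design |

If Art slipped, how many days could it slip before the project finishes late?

Design→Art→Polish = 8+5+9 = 22 sets the makespan at 22 days.
The longest chain containing Art totals 22 days.
Slack of Art = 8 − 8 = 0 days.

0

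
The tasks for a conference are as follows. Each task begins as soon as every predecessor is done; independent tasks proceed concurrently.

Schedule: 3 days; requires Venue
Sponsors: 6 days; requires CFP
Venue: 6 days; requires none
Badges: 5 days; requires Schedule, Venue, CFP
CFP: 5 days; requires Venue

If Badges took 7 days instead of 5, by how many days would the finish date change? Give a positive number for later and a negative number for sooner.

1

As given, the longest chain is Venue→CFP→Sponsors = 6+5+6 = 17, so the finish is 17 days.
The longest path through Badges is only 16 days, so Badges has float 1.
Now Venue→CFP→Badges = 6+5+7 = 18 is longest, so the finish becomes 18 days.
Change in finish: 18 − 17 = +1 days.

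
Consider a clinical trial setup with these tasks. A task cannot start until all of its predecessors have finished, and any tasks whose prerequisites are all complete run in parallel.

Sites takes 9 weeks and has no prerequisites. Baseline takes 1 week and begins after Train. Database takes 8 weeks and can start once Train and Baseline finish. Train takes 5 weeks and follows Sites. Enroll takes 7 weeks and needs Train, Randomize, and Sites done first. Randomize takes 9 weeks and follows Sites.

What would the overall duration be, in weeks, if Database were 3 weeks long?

25

Critical path before the change: Sites→Randomize→Enroll = 9+9+7 = 25 giving 25 weeks.
The longest path through Database is only 23 weeks, so Database has float 2.
That remains the longest chain; total 25 weeks.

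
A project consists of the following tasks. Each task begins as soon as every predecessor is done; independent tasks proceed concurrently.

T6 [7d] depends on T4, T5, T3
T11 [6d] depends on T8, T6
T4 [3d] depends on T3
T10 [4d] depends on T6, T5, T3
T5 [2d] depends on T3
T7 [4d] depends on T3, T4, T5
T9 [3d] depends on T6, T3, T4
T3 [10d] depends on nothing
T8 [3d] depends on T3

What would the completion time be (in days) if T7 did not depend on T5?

26

Before: longest chain T3→T4→T6→T11 = 10+3+7+6 = 26, finish 26.
Dropping T5→T7 doesn't change T7's earliest start (13); another predecessor still binds.
The longest chain is now T3→T4→T6→T11 = 10+3+7+6 = 26, so the job takes 26 days.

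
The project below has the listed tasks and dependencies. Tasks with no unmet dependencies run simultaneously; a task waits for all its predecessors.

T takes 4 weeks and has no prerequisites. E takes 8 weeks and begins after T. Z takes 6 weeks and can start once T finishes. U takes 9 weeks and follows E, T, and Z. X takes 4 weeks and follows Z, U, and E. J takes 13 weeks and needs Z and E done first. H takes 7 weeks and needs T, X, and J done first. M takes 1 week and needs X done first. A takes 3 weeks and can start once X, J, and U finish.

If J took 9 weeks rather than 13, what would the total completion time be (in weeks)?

32

The binding path is T→E→J→H = 4+8+13+7 = 32; finish at 32 weeks.
Since J is critical, the -4 change carries straight to that chain (now 28 weeks).
Now T→E→U→X→H = 4+8+9+4+7 = 32 is longest, so the finish becomes 32 weeks.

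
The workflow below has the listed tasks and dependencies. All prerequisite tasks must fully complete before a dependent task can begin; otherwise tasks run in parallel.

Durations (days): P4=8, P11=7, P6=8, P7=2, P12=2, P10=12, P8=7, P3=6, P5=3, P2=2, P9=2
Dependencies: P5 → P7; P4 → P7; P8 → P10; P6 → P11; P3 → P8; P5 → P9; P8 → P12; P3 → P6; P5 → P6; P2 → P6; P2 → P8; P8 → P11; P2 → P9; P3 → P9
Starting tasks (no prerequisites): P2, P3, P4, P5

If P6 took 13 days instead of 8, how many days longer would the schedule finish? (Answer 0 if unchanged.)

1

As given, the longest chain is P3→P8→P10 = 6+7+12 = 25, so the finish is 25 days.
The longest path through P6 is only 21 days, so P6 has float 4.
The binding chain switches to P3→P6→P11 = 6+13+7 = 26; finish 26 days.
Change in finish: 26 − 25 = +1 days.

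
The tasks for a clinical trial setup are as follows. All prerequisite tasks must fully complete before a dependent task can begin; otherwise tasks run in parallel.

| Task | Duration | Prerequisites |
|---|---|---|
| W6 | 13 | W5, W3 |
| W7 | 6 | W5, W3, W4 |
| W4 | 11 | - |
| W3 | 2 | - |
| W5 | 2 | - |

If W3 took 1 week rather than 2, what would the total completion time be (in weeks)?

17

Actual critical path: W4→W7 = 11+6 = 17 ⇒ 17 weeks.
W3 has 2 weeks of float (longest path through it is 15).
No other chain overtakes it, so the finish is 17 weeks.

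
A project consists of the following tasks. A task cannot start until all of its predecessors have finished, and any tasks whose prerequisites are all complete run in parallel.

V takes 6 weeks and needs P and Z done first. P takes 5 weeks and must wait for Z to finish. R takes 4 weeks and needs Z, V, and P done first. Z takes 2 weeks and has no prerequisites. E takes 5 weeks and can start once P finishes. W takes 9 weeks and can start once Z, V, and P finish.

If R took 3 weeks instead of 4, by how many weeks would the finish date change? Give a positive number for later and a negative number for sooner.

Critical path before the change: Z→P→V→W = 2+5+6+9 = 22 giving 22 weeks.
R is off the critical path — its longest chain is 17 weeks, giving 5 of slack.
The critical path is still Z→P→V→W; finish is now 22 weeks.
Change in finish: 22 − 22 = +0 weeks.

0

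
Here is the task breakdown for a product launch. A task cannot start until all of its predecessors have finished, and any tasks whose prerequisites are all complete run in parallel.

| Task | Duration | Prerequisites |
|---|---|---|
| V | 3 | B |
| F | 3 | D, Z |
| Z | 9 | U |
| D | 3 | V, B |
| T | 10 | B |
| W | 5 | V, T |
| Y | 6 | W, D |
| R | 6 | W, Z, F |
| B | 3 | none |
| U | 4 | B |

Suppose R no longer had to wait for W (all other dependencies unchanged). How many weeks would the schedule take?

Before: longest chain B→U→Z→F→R = 3+4+9+3+6 = 25, finish 25.
Dropping W→R doesn't change R's earliest start (19); another predecessor still binds.
New critical path: B→U→Z→F→R = 3+4+9+3+6 = 25 ⇒ 25 weeks.

25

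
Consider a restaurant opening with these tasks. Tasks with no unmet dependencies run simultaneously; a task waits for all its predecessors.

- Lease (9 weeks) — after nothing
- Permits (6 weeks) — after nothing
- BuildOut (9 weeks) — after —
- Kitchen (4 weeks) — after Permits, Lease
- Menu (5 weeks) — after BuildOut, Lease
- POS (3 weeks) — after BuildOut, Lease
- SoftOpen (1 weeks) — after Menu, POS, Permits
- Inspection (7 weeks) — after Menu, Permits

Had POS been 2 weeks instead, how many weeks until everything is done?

21

Critical path before the change: Lease→Menu→Inspection = 9+5+7 = 21 giving 21 weeks.
POS has 8 weeks of float (longest path through it is 13).
That remains the longest chain; total 21 weeks.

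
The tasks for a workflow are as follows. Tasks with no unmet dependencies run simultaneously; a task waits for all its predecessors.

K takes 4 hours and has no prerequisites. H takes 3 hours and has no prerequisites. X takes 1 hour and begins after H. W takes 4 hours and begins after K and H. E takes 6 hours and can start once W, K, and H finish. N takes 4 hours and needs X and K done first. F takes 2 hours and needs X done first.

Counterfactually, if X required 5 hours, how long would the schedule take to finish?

14

Baseline: K→W→E = 4+4+6 = 14 → 14 hours.
X is off the critical path — its longest chain is 8 hours, giving 6 of slack.
That remains the longest chain; total 14 hours.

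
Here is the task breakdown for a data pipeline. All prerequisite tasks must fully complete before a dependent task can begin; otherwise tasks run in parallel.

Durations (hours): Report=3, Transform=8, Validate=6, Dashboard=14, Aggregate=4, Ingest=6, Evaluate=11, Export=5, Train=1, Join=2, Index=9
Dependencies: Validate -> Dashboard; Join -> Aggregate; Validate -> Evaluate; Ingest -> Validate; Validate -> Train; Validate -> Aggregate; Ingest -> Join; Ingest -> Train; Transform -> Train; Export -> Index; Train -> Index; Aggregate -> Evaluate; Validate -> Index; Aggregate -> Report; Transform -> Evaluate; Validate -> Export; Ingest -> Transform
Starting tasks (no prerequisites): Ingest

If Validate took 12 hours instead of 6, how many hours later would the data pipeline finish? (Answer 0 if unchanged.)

6

The binding path is Ingest→Validate→Aggregate→Evaluate = 6+6+4+11 = 27; finish at 27 hours.
Validate is on the critical path; changing it to 12 makes that path 33 hours.
The critical path is still Ingest→Validate→Aggregate→Evaluate; finish is now 33 hours.
Change in finish: 33 − 27 = +6 hours.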